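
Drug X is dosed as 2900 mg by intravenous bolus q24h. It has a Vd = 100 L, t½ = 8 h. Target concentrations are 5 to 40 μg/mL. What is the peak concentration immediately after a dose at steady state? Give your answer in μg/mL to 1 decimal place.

33.1 μg/mL

The dosing interval is 3 half-lives, so f = 2^(−3) = 0.125.
Accumulation ratio R = 1/(1 − f) = 1/0.875 = 8/7.
Single-dose peak C₀ = D/Vd = 2900/100 = 29 μg/mL.
Steady-state peak Cmax,ss = C₀·R = 29 × 8/7 ≈ 33.143 μg/mL.
Peak 33.1 μg/mL vs MTC 40 μg/mL: below toxic threshold.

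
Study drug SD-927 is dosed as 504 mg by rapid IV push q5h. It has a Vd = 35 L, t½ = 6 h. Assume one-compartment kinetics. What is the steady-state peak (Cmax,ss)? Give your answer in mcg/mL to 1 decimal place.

Over one 5-h interval, 5/6 ≈ 0.83333 half-lives elapse, leaving f ≈ 0.5612 of each dose.
At steady state, accumulation factor R = 1/(1 − e^(−kτ)) ≈ 2.2789.
Each bolus raises the concentration by D/Vd = 504/35 ≈ 14.400 mcg/mL.
Steady-state peak Cmax,ss = C₀·R ≈ 14.400 × 2.2789 ≈ 32.816 mcg/mL.

32.8 mcg/mL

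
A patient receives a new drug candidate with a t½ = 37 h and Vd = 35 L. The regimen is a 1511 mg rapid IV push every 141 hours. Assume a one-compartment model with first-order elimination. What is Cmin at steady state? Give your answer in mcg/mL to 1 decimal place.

3.3 mcg/mL

k = ln2/t½ = ln2/37 ≈ 0.018734 h⁻¹; fraction remaining f = e^(−kτ) = e^(−0.018734×141) ≈ 0.0713.
Accumulation ratio R = 1/(1 − f) ≈ 1/0.9287 ≈ 1.0768.
Each bolus raises the concentration by D/Vd = 1511/35 ≈ 43.171 mcg/mL.
Steady-state peak Cmax,ss = C₀·R ≈ 43.171 × 1.0768 ≈ 46.487 mcg/mL.
One interval later, Cmin,ss = Cmax,ss·e^(−kτ) ≈ 46.487 × 0.0713 ≈ 3.315 mcg/mL.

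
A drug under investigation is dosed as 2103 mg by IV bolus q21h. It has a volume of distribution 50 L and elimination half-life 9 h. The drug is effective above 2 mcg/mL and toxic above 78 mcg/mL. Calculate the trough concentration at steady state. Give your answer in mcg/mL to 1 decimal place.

k = ln2/t½ = ln2/9 ≈ 0.077016 h⁻¹; fraction remaining f = e^(−kτ) = e^(−0.077016×21) ≈ 0.1984.
Single-dose peak C₀ = D/Vd = 2103/50 ≈ 42.060 mcg/mL.
Steady-state trough Cmin,ss = C₀·f/(1−f) ≈ 42.060 × 0.1984/0.8016 ≈ 10.410 mcg/mL.
Trough 10.4 mcg/mL vs MEC 2 mcg/mL: adequate.

10.4 mcg/mL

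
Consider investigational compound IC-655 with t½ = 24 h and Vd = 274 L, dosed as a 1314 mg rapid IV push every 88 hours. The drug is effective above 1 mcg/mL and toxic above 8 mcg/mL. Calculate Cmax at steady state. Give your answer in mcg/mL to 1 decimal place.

5.2 mcg/mL

k = ln2/t½ = ln2/24 ≈ 0.028881 h⁻¹; fraction remaining f = e^(−kτ) = e^(−0.028881×88) ≈ 0.0787.
At steady state, accumulation factor R = 1/(1 − e^(−kτ)) ≈ 1.0854.
Each bolus raises the concentration by D/Vd = 1314/274 ≈ 4.796 mcg/mL.
Cmax,ss = C₀/(1 − f) ≈ 4.796/0.9213 ≈ 5.206 mcg/mL.
Peak 5.2 mcg/mL vs MTC 8 mcg/mL: below toxic threshold.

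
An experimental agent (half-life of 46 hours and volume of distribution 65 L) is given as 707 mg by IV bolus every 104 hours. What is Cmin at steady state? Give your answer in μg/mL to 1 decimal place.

Over one 104-h interval, 104/46 ≈ 2.2609 half-lives elapse, leaving f ≈ 0.2086 of each dose.
At steady state, accumulation factor R = 1/(1 − e^(−kτ)) ≈ 1.2636.
Each bolus raises the concentration by D/Vd = 707/65 ≈ 10.877 μg/mL.
Steady-state peak Cmax,ss = C₀·R ≈ 10.877 × 1.2636 ≈ 13.744 μg/mL.
Steady-state trough Cmin,ss = Cmax,ss·f ≈ 13.744 × 0.2086 ≈ 2.867 μg/mL.

2.9 μg/mL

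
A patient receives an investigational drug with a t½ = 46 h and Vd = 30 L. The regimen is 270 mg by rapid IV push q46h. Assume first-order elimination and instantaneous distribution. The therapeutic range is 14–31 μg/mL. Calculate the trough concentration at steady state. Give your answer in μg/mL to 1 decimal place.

9.0 μg/mL

The dosing interval is 1 half-life, so f = 2^(−1) = 0.5.
At steady state, R = 1/(1 − 0.5) = 2/1.
Single-dose peak C₀ = D/Vd = 270/30 = 9 μg/mL.
Steady-state peak Cmax,ss = C₀·R = 9 × 2/1 ≈ 18.000 μg/mL.
Steady-state trough Cmin,ss = Cmax,ss·f ≈ 18.000 × 0.5 ≈ 9.000 μg/mL.
Trough 9.0 μg/mL vs MEC 14 μg/mL: subtherapeutic.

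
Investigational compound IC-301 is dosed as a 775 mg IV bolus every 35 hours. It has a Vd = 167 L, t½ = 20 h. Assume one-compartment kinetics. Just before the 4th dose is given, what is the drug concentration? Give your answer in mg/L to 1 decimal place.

1.9 mg/L

f = (1/2)^(τ/t½) = (1/2)^(35/20) ≈ 0.2973.
C₀ = D/Vd = 775/167 ≈ 4.641 mg/L.
Before the 4th dose, 3 doses have been given. Superposition: Cmin = C₀·(f + f² + … + f^3).
≈ 4.641 × (0.2973 + 0.0884 + 0.0263) ≈ 4.641 × 0.4120 ≈ 1.912 mg/L.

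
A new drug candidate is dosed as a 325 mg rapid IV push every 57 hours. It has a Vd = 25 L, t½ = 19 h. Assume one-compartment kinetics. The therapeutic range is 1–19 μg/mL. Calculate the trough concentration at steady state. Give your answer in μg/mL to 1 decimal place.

1.9 μg/mL

The dosing interval is 3 half-lives, so f = 2^(−3) = 0.125.
At steady state, R = 1/(1 − 0.125) = 8/7.
Single-dose peak C₀ = D/Vd = 325/25 = 13 μg/mL.
Steady-state peak Cmax,ss = C₀·R = 13 × 8/7 ≈ 14.857 μg/mL.
Steady-state trough Cmin,ss = Cmax,ss·f ≈ 14.857 × 0.125 ≈ 1.857 μg/mL.
Trough 1.9 μg/mL vs MEC 1 μg/mL: adequate.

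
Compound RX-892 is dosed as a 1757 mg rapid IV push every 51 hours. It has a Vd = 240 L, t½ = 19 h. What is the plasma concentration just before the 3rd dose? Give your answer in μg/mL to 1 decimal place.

f = (1/2)^(τ/t½) = (1/2)^(51/19) ≈ 0.1556.
C₀ = D/Vd = 1757/240 ≈ 7.321 μg/mL.
Before the 3rd dose, 2 doses have been given. Superposition: Cmin = C₀·(f + f²).
≈ 7.321 × (0.1556 + 0.0242) ≈ 7.321 × 0.1798 ≈ 1.316 μg/mL.

1.3 μg/mL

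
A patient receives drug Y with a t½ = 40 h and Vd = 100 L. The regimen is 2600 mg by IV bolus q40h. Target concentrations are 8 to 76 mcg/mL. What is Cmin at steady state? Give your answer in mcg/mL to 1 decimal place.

26.0 mcg/mL

τ = 40 h = 1 half-life, so f = (1/2)^1 = 0.5.
Accumulation ratio R = 1/(1 − f) = 1/0.5 = 2/1.
Single-dose peak C₀ = D/Vd = 2600/100 = 26 mcg/mL.
Steady-state peak Cmax,ss = C₀·R = 26 × 2/1 ≈ 52.000 mcg/mL.
Steady-state trough Cmin,ss = Cmax,ss·f ≈ 52.000 × 0.5 ≈ 26.000 mcg/mL.
Trough 26.0 mcg/mL vs MEC 8 mcg/mL: adequate.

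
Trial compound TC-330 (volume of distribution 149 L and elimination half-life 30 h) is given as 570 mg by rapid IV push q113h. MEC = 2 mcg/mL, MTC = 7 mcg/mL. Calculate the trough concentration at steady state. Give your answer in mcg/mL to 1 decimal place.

Over one 113-h interval, 113/30 ≈ 3.7667 half-lives elapse, leaving f ≈ 0.0735 of each dose.
Single-dose peak C₀ = D/Vd = 570/149 ≈ 3.826 mcg/mL.
Steady-state trough Cmin,ss = C₀·f/(1−f) ≈ 3.826 × 0.0735/0.9265 ≈ 0.304 mcg/mL.
Trough 0.3 mcg/mL vs MEC 2 mcg/mL: subtherapeutic.

0.3 mcg/mL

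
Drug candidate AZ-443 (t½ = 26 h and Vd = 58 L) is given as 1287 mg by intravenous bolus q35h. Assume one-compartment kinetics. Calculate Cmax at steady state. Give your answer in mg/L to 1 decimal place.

36.6 mg/L

Over one 35-h interval, 35/26 ≈ 1.3462 half-lives elapse, leaving f ≈ 0.3933 of each dose.
Accumulation ratio R = 1/(1 − f) ≈ 1/0.6067 ≈ 1.6483.
Each bolus raises the concentration by D/Vd = 1287/58 ≈ 22.190 mg/L.
Steady-state peak Cmax,ss = C₀·R ≈ 22.190 × 1.6483 ≈ 36.576 mg/L.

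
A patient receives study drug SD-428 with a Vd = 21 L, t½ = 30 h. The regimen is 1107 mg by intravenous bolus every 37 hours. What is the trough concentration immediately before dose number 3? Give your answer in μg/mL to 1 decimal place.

32.0 μg/mL

f = (1/2)^(τ/t½) = (1/2)^(37/30) ≈ 0.4253.
C₀ = D/Vd = 1107/21 ≈ 52.714 μg/mL.
Before the 3rd dose, 2 doses have been given. Superposition: Cmin = C₀·(f + f²).
≈ 52.714 × (0.4253 + 0.1809) ≈ 52.714 × 0.6062 ≈ 31.955 μg/mL.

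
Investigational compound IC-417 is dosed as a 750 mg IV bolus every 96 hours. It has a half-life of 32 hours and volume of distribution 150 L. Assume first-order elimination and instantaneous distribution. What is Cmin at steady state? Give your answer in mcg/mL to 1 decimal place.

τ = 96 h = 3 half-lives, so f = (1/2)^3 = 0.125.
Accumulation ratio R = 1/(1 − f) = 1/0.875 = 8/7.
Single-dose peak C₀ = D/Vd = 750/150 = 5 mcg/mL.
Steady-state peak Cmax,ss = C₀·R = 5 × 8/7 ≈ 5.714 mcg/mL.
Steady-state trough Cmin,ss = Cmax,ss·f ≈ 5.714 × 0.125 ≈ 0.714 mcg/mL.

0.7 mcg/mL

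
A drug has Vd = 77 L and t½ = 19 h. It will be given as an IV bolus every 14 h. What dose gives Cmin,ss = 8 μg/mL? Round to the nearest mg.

τ/t½ = 14/19 ≈ 0.73684, so f = (1/2)^(14/19) ≈ 0.600051.
Cmin,ss = (D/Vd)·f/(1−f), so D = Cmin,ss·Vd·(1−f)/f.
D = 8 × 77 × (1−f)/f ≈ 8 × 77 × 0.66653 ≈ 410.58 mg.

411 mg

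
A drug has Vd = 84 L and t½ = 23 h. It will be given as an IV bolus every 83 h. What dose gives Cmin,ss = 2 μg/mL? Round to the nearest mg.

τ/t½ = 83/23 ≈ 3.6087, so f = (1/2)^(83/23) ≈ 0.081974.
Cmin,ss = (D/Vd)·f/(1−f), so D = Cmin,ss·Vd·(1−f)/f.
D = 2 × 84 × (1−f)/f ≈ 2 × 84 × 11.19899 ≈ 1881.43 mg.

1881 mg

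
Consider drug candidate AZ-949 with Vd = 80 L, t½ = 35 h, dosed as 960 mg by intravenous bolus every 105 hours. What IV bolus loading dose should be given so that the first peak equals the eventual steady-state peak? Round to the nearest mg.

f = (1/2)^(105/35) ≈ 0.125000; accumulation ratio R = 1/(1−f) ≈ 1.14286.
Loading dose to hit Cmax,ss on first dose: D_load = D_maint·R ≈ 960 × 1.14286 ≈ 1097.15 mg.

1097 mg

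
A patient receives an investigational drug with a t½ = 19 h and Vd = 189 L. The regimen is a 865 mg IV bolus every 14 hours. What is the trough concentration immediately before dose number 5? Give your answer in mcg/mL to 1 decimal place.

6.0 mcg/mL

f = (1/2)^(τ/t½) = (1/2)^(14/19) ≈ 0.6001.
C₀ = D/Vd = 865/189 ≈ 4.577 mcg/mL.
Before the 5th dose, 4 doses have been given. Superposition: Cmin = C₀·(f + f² + … + f^4).
≈ 4.577 × (0.6001 + 0.3601 + 0.2161 + 0.1297) ≈ 4.577 × 1.3060 ≈ 5.978 mcg/mL.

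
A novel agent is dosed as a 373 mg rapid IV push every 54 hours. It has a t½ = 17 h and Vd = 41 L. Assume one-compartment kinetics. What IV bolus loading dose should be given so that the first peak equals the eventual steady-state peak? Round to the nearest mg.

f = (1/2)^(54/17) ≈ 0.110608; accumulation ratio R = 1/(1−f) ≈ 1.12436.
Loading dose to hit Cmax,ss on first dose: D_load = D_maint·R ≈ 373 × 1.12436 ≈ 419.39 mg.

419 mg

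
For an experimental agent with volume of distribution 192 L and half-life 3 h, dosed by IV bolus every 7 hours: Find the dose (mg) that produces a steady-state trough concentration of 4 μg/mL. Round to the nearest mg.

τ/t½ = 7/3 ≈ 2.3333, so f = (1/2)^(7/3) ≈ 0.198425.
Cmin,ss = (D/Vd)·f/(1−f), so D = Cmin,ss·Vd·(1−f)/f.
D = 4 × 192 × (1−f)/f ≈ 4 × 192 × 4.03969 ≈ 3102.48 mg.

3102 mg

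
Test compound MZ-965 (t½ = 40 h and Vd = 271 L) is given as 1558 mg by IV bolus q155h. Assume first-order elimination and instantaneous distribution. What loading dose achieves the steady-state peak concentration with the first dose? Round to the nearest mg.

1672 mg

f = (1/2)^(155/40) ≈ 0.068157; accumulation ratio R = 1/(1−f) ≈ 1.07314.
Loading dose to hit Cmax,ss on first dose: D_load = D_maint·R ≈ 1558 × 1.07314 ≈ 1671.95 mg.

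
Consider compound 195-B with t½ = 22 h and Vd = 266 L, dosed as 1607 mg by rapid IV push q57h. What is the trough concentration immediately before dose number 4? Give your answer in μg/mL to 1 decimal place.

1.2 μg/mL

f = (1/2)^(τ/t½) = (1/2)^(57/22) ≈ 0.1660.
C₀ = D/Vd = 1607/266 ≈ 6.041 μg/mL.
Before the 4th dose, 3 doses have been given. Superposition: Cmin = C₀·(f + f² + … + f^3).
≈ 6.041 × (0.1660 + 0.0276 + 0.0046) ≈ 6.041 × 0.1982 ≈ 1.197 μg/mL.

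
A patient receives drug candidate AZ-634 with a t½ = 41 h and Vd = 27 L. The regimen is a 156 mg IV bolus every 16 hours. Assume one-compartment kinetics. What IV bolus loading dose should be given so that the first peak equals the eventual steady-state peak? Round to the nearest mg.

658 mg

f = (1/2)^(16/41) ≈ 0.763001; accumulation ratio R = 1/(1−f) ≈ 4.21943.
Loading dose to hit Cmax,ss on first dose: D_load = D_maint·R ≈ 156 × 4.21943 ≈ 658.23 mg.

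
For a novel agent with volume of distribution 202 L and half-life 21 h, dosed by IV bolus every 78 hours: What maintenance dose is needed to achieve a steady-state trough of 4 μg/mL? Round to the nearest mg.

τ/t½ = 78/21 ≈ 3.7143, so f = (1/2)^(78/21) ≈ 0.076188.
Cmin,ss = (D/Vd)·f/(1−f), so D = Cmin,ss·Vd·(1−f)/f.
D = 4 × 202 × (1−f)/f ≈ 4 × 202 × 12.12543 ≈ 9797.35 mg.

9797 mg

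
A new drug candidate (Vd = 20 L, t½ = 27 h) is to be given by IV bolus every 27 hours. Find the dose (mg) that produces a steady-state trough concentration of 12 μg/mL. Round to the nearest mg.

τ/t½ = 27/27 ≈ 1, so f = (1/2)^(27/27) ≈ 0.500000.
Cmin,ss = (D/Vd)·f/(1−f), so D = Cmin,ss·Vd·(1−f)/f.
D = 12 × 20 × (1−f)/f ≈ 12 × 20 × 1.00000 ≈ 240.00 mg.

240 mg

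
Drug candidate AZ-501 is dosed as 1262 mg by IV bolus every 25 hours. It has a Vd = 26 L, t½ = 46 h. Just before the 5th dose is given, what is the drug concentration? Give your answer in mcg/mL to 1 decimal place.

82.6 mcg/mL

f = (1/2)^(τ/t½) = (1/2)^(25/46) ≈ 0.6861.
C₀ = D/Vd = 1262/26 ≈ 48.538 mcg/mL.
Before the 5th dose, 4 doses have been given. Superposition: Cmin = C₀·(f + f² + … + f^4).
≈ 48.538 × (0.6861 + 0.4707 + 0.3230 + 0.2216) ≈ 48.538 × 1.7014 ≈ 82.583 mcg/mL.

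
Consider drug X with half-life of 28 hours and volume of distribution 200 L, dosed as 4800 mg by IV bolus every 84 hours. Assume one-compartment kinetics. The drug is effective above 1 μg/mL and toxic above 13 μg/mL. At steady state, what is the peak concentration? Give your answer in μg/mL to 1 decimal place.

The dosing interval is 3 half-lives, so f = 2^(−3) = 0.125.
Accumulation ratio R = 1/(1 − f) = 1/0.875 = 8/7.
Single-dose peak C₀ = D/Vd = 4800/200 = 24 μg/mL.
Steady-state peak Cmax,ss = C₀·R = 24 × 8/7 ≈ 27.429 μg/mL.
Peak 27.4 μg/mL vs MTC 13 μg/mL: exceeds toxic threshold.

27.4 μg/mL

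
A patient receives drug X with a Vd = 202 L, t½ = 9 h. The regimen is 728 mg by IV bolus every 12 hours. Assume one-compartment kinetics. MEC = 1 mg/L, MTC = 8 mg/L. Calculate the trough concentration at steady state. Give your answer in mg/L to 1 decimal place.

2.4 mg/L

k = ln2/t½ = ln2/9 ≈ 0.077016 h⁻¹; fraction remaining f = e^(−kτ) = e^(−0.077016×12) ≈ 0.3969.
At steady state, accumulation factor R = 1/(1 − e^(−kτ)) ≈ 1.6581.
Single-dose peak C₀ = D/Vd = 728/202 ≈ 3.604 mg/L.
Cmax,ss = C₀/(1 − f) ≈ 3.604/0.6031 ≈ 5.976 mg/L.
One interval later, Cmin,ss = Cmax,ss·e^(−kτ) ≈ 5.976 × 0.3969 ≈ 2.372 mg/L.
Trough 2.4 mg/L vs MEC 1 mg/L: adequate.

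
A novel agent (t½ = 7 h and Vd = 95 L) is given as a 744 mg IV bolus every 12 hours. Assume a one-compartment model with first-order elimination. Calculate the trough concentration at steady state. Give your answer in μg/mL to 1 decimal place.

3.4 μg/mL

Over one 12-h interval, 12/7 ≈ 1.7143 half-lives elapse, leaving f ≈ 0.3048 of each dose.
Each bolus raises the concentration by D/Vd = 744/95 ≈ 7.832 μg/mL.
Steady-state trough Cmin,ss = C₀·f/(1−f) ≈ 7.832 × 0.3048/0.6952 ≈ 3.434 μg/mL.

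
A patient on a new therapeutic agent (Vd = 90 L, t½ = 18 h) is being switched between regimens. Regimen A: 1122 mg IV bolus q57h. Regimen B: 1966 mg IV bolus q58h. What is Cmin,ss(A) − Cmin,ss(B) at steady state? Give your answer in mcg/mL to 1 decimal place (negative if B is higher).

-1.1 mcg/mL

Regimen A: f = (1/2)^(57/18) ≈ 0.1114; Cmin,ss = (1122/90)·f/(1−f) ≈ 1.563 mcg/mL.
Regimen B: f = (1/2)^(58/18) ≈ 0.1072; Cmin,ss = (1966/90)·f/(1−f) ≈ 2.623 mcg/mL.
Difference ≈ 1.563 − 2.623 ≈ -1.060 mcg/mL.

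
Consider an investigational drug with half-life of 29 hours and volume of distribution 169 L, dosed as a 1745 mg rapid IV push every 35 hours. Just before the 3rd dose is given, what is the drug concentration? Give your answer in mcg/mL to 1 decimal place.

6.4 mcg/mL

f = (1/2)^(τ/t½) = (1/2)^(35/29) ≈ 0.4332.
C₀ = D/Vd = 1745/169 ≈ 10.325 mcg/mL.
Before the 3rd dose, 2 doses have been given. Superposition: Cmin = C₀·(f + f²).
≈ 10.325 × (0.4332 + 0.1877) ≈ 10.325 × 0.6209 ≈ 6.411 mcg/mL.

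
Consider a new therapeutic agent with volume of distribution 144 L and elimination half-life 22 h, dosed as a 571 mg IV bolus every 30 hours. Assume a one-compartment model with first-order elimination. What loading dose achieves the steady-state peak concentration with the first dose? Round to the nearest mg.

934 mg

f = (1/2)^(30/22) ≈ 0.388602; accumulation ratio R = 1/(1−f) ≈ 1.63560.
Loading dose to hit Cmax,ss on first dose: D_load = D_maint·R ≈ 571 × 1.63560 ≈ 933.93 mg.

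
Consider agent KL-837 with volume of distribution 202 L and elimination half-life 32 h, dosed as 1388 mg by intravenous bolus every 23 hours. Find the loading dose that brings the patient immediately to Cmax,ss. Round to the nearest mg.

3537 mg

f = (1/2)^(23/32) ≈ 0.607624; accumulation ratio R = 1/(1−f) ≈ 2.54858.
Loading dose to hit Cmax,ss on first dose: D_load = D_maint·R ≈ 1388 × 2.54858 ≈ 3537.43 mg.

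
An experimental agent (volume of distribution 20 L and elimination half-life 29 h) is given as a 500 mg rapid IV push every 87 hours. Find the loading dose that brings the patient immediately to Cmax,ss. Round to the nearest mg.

571 mg

f = (1/2)^(87/29) ≈ 0.125000; accumulation ratio R = 1/(1−f) ≈ 1.14286.
Loading dose to hit Cmax,ss on first dose: D_load = D_maint·R ≈ 500 × 1.14286 ≈ 571.43 mg.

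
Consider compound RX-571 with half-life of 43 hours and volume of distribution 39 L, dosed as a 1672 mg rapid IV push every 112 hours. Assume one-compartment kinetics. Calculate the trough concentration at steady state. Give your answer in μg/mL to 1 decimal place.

8.4 μg/mL

k = ln2/t½ = ln2/43 ≈ 0.016120 h⁻¹; fraction remaining f = e^(−kτ) = e^(−0.016120×112) ≈ 0.1644.
At steady state, accumulation factor R = 1/(1 − e^(−kτ)) ≈ 1.1967.
Single-dose peak C₀ = D/Vd = 1672/39 ≈ 42.872 μg/mL.
Cmax,ss = C₀/(1 − f) ≈ 42.872/0.8356 ≈ 51.307 μg/mL.
One interval later, Cmin,ss = Cmax,ss·e^(−kτ) ≈ 51.307 × 0.1644 ≈ 8.435 μg/mL.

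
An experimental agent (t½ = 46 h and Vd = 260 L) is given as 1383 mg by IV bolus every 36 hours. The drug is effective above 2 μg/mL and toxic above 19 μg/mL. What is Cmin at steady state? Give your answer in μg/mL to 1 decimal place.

Over one 36-h interval, 36/46 ≈ 0.78261 half-lives elapse, leaving f ≈ 0.5813 of each dose.
Single-dose peak C₀ = D/Vd = 1383/260 ≈ 5.319 μg/mL.
Steady-state trough Cmin,ss = C₀·f/(1−f) ≈ 5.319 × 0.5813/0.4187 ≈ 7.385 μg/mL.
Trough 7.4 μg/mL vs MEC 2 μg/mL: adequate.

7.4 μg/mL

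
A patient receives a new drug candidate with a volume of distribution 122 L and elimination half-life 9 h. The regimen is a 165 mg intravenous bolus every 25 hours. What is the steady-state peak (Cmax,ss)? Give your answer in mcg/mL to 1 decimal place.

1.6 mcg/mL

Over one 25-h interval, 25/9 ≈ 2.7778 half-lives elapse, leaving f ≈ 0.1458 of each dose.
Accumulation ratio R = 1/(1 − f) ≈ 1/0.8542 ≈ 1.1707.
Each bolus raises the concentration by D/Vd = 165/122 ≈ 1.352 mcg/mL.
Steady-state peak Cmax,ss = C₀·R ≈ 1.352 × 1.1707 ≈ 1.583 mcg/mL.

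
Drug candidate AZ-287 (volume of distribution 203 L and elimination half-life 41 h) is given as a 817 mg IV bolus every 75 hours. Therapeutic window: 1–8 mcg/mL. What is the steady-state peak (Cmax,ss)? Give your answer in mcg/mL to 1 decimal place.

5.6 mcg/mL

Over one 75-h interval, 75/41 ≈ 1.8293 half-lives elapse, leaving f ≈ 0.2814 of each dose.
Accumulation ratio R = 1/(1 − f) ≈ 1/0.7186 ≈ 1.3916.
Each bolus raises the concentration by D/Vd = 817/203 ≈ 4.025 mcg/mL.
Cmax,ss = C₀/(1 − f) ≈ 4.025/0.7186 ≈ 5.601 mcg/mL.
Peak 5.6 mcg/mL vs MTC 8 mcg/mL: below toxic threshold.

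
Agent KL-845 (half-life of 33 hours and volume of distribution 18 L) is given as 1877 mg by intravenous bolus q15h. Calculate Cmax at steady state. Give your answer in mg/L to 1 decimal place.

Over one 15-h interval, 15/33 ≈ 0.45455 half-lives elapse, leaving f ≈ 0.7297 of each dose.
Accumulation ratio R = 1/(1 − f) ≈ 1/0.2703 ≈ 3.6996.
Single-dose peak C₀ = D/Vd = 1877/18 ≈ 104.278 mg/L.
Steady-state peak Cmax,ss = C₀·R ≈ 104.278 × 3.6996 ≈ 385.787 mg/L.

385.8 mg/L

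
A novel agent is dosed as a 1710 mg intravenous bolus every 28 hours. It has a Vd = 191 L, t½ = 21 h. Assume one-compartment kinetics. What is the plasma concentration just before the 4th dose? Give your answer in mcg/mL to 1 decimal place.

5.5 mcg/mL

f = (1/2)^(τ/t½) = (1/2)^(28/21) ≈ 0.3969.
C₀ = D/Vd = 1710/191 ≈ 8.953 mcg/mL.
Before the 4th dose, 3 doses have been given. Superposition: Cmin = C₀·(f + f² + … + f^3).
≈ 8.953 × (0.3969 + 0.1575 + 0.0625) ≈ 8.953 × 0.6169 ≈ 5.523 mcg/mL.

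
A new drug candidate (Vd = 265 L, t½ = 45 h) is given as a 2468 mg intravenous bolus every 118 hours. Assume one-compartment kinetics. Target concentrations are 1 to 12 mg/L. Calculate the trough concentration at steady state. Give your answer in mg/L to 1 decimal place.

Over one 118-h interval, 118/45 ≈ 2.6222 half-lives elapse, leaving f ≈ 0.1624 of each dose.
Accumulation ratio R = 1/(1 − f) ≈ 1/0.8376 ≈ 1.1939.
Each bolus raises the concentration by D/Vd = 2468/265 ≈ 9.313 mg/L.
Steady-state peak Cmax,ss = C₀·R ≈ 9.313 × 1.1939 ≈ 11.119 mg/L.
One interval later, Cmin,ss = Cmax,ss·e^(−kτ) ≈ 11.119 × 0.1624 ≈ 1.806 mg/L.
Trough 1.8 mg/L vs MEC 1 mg/L: adequate.

1.8 mg/L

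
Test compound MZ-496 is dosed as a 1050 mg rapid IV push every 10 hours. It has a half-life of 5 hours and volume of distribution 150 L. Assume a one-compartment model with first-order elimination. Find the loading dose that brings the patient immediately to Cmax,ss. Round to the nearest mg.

1400 mg

f = (1/2)^(10/5) ≈ 0.250000; accumulation ratio R = 1/(1−f) ≈ 1.33333.
Loading dose to hit Cmax,ss on first dose: D_load = D_maint·R ≈ 1050 × 1.33333 ≈ 1400.00 mg.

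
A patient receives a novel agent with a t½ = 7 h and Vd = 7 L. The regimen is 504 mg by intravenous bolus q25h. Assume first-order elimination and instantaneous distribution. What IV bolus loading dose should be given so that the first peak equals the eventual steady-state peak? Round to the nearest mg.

f = (1/2)^(25/7) ≈ 0.084119; accumulation ratio R = 1/(1−f) ≈ 1.09184.
Loading dose to hit Cmax,ss on first dose: D_load = D_maint·R ≈ 504 × 1.09184 ≈ 550.29 mg.

550 mg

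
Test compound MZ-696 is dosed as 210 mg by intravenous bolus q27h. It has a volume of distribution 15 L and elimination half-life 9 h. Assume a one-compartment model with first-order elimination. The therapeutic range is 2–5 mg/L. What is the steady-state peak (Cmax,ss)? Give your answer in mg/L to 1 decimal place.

The dosing interval is 3 half-lives, so f = 2^(−3) = 0.125.
At steady state, R = 1/(1 − 0.125) = 8/7.
Single-dose peak C₀ = D/Vd = 210/15 = 14 mg/L.
Steady-state peak Cmax,ss = C₀·R = 14 × 8/7 ≈ 16.000 mg/L.
Peak 16.0 mg/L vs MTC 5 mg/L: exceeds toxic threshold.

16.0 mg/L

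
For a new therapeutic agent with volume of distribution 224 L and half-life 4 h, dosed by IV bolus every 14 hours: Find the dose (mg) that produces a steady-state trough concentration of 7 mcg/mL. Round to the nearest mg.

τ/t½ = 14/4 ≈ 3.5, so f = (1/2)^(14/4) ≈ 0.088388.
Cmin,ss = (D/Vd)·f/(1−f), so D = Cmin,ss·Vd·(1−f)/f.
D = 7 × 224 × (1−f)/f ≈ 7 × 224 × 10.31375 ≈ 16171.96 mg.

16172 mg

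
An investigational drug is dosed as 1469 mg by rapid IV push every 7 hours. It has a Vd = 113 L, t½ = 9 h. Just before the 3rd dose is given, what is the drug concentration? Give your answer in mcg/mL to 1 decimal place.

f = (1/2)^(τ/t½) = (1/2)^(7/9) ≈ 0.5833.
C₀ = D/Vd = 1469/113 ≈ 13.000 mcg/mL.
Before the 3rd dose, 2 doses have been given. Superposition: Cmin = C₀·(f + f²).
≈ 13.000 × (0.5833 + 0.3402) ≈ 13.000 × 0.9235 ≈ 12.005 mcg/mL.

12.0 mcg/mL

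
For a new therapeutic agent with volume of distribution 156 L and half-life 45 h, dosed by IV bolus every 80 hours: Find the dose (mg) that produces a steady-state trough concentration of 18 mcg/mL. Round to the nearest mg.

τ/t½ = 80/45 ≈ 1.7778, so f = (1/2)^(80/45) ≈ 0.291632.
Cmin,ss = (D/Vd)·f/(1−f), so D = Cmin,ss·Vd·(1−f)/f.
D = 18 × 156 × (1−f)/f ≈ 18 × 156 × 2.42898 ≈ 6820.58 mg.

6821 mg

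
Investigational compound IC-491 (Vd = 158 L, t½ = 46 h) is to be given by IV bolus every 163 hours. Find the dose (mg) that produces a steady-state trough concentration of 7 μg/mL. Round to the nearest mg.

11790 mg

τ/t½ = 163/46 ≈ 3.5435, so f = (1/2)^(163/46) ≈ 0.085764.
Cmin,ss = (D/Vd)·f/(1−f), so D = Cmin,ss·Vd·(1−f)/f.
D = 7 × 158 × (1−f)/f ≈ 7 × 158 × 10.65990 ≈ 11789.85 mg.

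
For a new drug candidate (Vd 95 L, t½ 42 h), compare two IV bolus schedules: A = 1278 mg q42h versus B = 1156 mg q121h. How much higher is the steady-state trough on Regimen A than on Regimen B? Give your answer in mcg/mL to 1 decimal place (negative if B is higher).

Regimen A: f = (1/2)^(42/42) ≈ 0.5000; Cmin,ss = (1278/95)·f/(1−f) ≈ 13.453 mcg/mL.
Regimen B: f = (1/2)^(121/42) ≈ 0.1358; Cmin,ss = (1156/95)·f/(1−f) ≈ 1.912 mcg/mL.
Difference ≈ 13.453 − 1.912 ≈ 11.541 mcg/mL.

11.5 mcg/mL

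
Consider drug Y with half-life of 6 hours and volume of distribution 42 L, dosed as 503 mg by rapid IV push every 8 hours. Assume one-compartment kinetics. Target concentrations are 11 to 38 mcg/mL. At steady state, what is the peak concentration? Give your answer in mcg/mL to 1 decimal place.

τ/t½ = 8/6 ≈ 1.3333, so fraction remaining f = (1/2)^(8/6) ≈ 0.3969.
Accumulation ratio R = 1/(1 − f) ≈ 1/0.6031 ≈ 1.6581.
Each bolus raises the concentration by D/Vd = 503/42 ≈ 11.976 mcg/mL.
Steady-state peak Cmax,ss = C₀·R ≈ 11.976 × 1.6581 ≈ 19.857 mcg/mL.
Peak 19.9 mcg/mL vs MTC 38 mcg/mL: below toxic threshold.

19.9 mcg/mL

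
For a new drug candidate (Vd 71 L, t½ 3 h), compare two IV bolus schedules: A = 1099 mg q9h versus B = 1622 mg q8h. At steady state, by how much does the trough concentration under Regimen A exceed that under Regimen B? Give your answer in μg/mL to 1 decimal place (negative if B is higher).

Regimen A: f = (1/2)^(9/3) ≈ 0.1250; Cmin,ss = (1099/71)·f/(1−f) ≈ 2.211 μg/mL.
Regimen B: f = (1/2)^(8/3) ≈ 0.1575; Cmin,ss = (1622/71)·f/(1−f) ≈ 4.271 μg/mL.
Difference ≈ 2.211 − 4.271 ≈ -2.060 μg/mL.

-2.1 μg/mL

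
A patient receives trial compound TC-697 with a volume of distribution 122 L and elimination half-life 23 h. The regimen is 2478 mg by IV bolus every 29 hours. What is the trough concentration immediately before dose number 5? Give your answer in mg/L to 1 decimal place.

14.1 mg/L

f = (1/2)^(τ/t½) = (1/2)^(29/23) ≈ 0.4173.
C₀ = D/Vd = 2478/122 ≈ 20.311 mg/L.
Before the 5th dose, 4 doses have been given. Superposition: Cmin = C₀·(f + f² + … + f^4).
≈ 20.311 × (0.4173 + 0.1741 + 0.0727 + 0.0303) ≈ 20.311 × 0.6944 ≈ 14.104 mg/L.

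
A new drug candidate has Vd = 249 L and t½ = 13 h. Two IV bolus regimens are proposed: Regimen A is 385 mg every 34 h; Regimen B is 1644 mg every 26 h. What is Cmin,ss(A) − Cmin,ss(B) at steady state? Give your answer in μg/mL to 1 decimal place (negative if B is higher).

-1.9 μg/mL

Regimen A: f = (1/2)^(34/13) ≈ 0.1632; Cmin,ss = (385/249)·f/(1−f) ≈ 0.302 μg/mL.
Regimen B: f = (1/2)^(26/13) ≈ 0.2500; Cmin,ss = (1644/249)·f/(1−f) ≈ 2.201 μg/mL.
Difference ≈ 0.302 − 2.201 ≈ -1.899 μg/mL.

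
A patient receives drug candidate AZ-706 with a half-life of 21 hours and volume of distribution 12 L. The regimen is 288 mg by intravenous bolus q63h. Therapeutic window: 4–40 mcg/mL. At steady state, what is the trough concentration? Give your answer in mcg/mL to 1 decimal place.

τ = 63 h = 3 half-lives, so f = (1/2)^3 = 0.125.
Accumulation ratio R = 1/(1 − f) = 1/0.875 = 8/7.
Single-dose peak C₀ = D/Vd = 288/12 = 24 mcg/mL.
Steady-state peak Cmax,ss = C₀·R = 24 × 8/7 ≈ 27.429 mcg/mL.
Steady-state trough Cmin,ss = Cmax,ss·f ≈ 27.429 × 0.125 ≈ 3.429 mcg/mL.
Trough 3.4 mcg/mL vs MEC 4 mcg/mL: subtherapeutic.

3.4 mcg/mL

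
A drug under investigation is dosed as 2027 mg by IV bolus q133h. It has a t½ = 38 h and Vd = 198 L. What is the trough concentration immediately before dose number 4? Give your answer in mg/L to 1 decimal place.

1.0 mg/L

f = (1/2)^(τ/t½) = (1/2)^(133/38) ≈ 0.0884.
C₀ = D/Vd = 2027/198 ≈ 10.237 mg/L.
Before the 4th dose, 3 doses have been given. Superposition: Cmin = C₀·(f + f² + … + f^3).
≈ 10.237 × (0.0884 + 0.0078 + 0.0007) ≈ 10.237 × 0.0969 ≈ 0.992 mg/L.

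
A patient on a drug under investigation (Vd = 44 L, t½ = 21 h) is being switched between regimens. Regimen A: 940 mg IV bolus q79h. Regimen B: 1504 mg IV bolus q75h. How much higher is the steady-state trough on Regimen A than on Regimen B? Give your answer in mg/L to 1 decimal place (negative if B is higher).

-1.4 mg/L

Regimen A: f = (1/2)^(79/21) ≈ 0.0737; Cmin,ss = (940/44)·f/(1−f) ≈ 1.700 mg/L.
Regimen B: f = (1/2)^(75/21) ≈ 0.0841; Cmin,ss = (1504/44)·f/(1−f) ≈ 3.139 mg/L.
Difference ≈ 1.700 − 3.139 ≈ -1.439 mg/L.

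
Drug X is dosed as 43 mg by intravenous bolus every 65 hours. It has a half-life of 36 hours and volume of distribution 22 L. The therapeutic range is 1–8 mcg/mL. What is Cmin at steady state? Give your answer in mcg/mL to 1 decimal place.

0.8 mcg/mL

τ/t½ = 65/36 ≈ 1.8056, so fraction remaining f = (1/2)^(65/36) ≈ 0.2861.
Accumulation ratio R = 1/(1 − f) ≈ 1/0.7139 ≈ 1.4008.
Single-dose peak C₀ = D/Vd = 43/22 ≈ 1.955 mcg/mL.
Steady-state peak Cmax,ss = C₀·R ≈ 1.955 × 1.4008 ≈ 2.739 mcg/mL.
Steady-state trough Cmin,ss = Cmax,ss·f ≈ 2.739 × 0.2861 ≈ 0.784 mcg/mL.
Trough 0.8 mcg/mL vs MEC 1 mcg/mL: subtherapeutic.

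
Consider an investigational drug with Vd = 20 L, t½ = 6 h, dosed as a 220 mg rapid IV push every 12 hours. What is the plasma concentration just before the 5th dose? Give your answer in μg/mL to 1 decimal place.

f = (1/2)^(τ/t½) = (1/2)^(12/6) ≈ 0.2500.
C₀ = D/Vd = 220/20 ≈ 11.000 μg/mL.
Before the 5th dose, 4 doses have been given. Superposition: Cmin = C₀·(f + f² + … + f^4).
≈ 11.000 × (0.2500 + 0.0625 + 0.0156 + 0.0039) ≈ 11.000 × 0.3320 ≈ 3.652 μg/mL.

3.7 μg/mL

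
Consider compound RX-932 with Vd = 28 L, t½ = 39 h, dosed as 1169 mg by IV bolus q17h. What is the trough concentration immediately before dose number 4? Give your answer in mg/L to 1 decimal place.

f = (1/2)^(τ/t½) = (1/2)^(17/39) ≈ 0.7392.
C₀ = D/Vd = 1169/28 ≈ 41.750 mg/L.
Before the 4th dose, 3 doses have been given. Superposition: Cmin = C₀·(f + f² + … + f^3).
≈ 41.750 × (0.7392 + 0.5464 + 0.4039) ≈ 41.750 × 1.6895 ≈ 70.537 mg/L.

70.5 mg/L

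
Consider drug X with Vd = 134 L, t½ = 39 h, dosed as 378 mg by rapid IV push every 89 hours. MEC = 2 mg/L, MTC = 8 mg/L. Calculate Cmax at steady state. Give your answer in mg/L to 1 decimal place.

3.6 mg/L

Over one 89-h interval, 89/39 ≈ 2.2821 half-lives elapse, leaving f ≈ 0.2056 of each dose.
At steady state, accumulation factor R = 1/(1 − e^(−kτ)) ≈ 1.2588.
Single-dose peak C₀ = D/Vd = 378/134 ≈ 2.821 mg/L.
Cmax,ss = C₀/(1 − f) ≈ 2.821/0.7944 ≈ 3.551 mg/L.
Peak 3.6 mg/L vs MTC 8 mg/L: below toxic threshold.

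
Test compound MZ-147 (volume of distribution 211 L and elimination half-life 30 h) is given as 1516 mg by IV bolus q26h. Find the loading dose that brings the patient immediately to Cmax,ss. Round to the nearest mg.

3357 mg

f = (1/2)^(26/30) ≈ 0.548412; accumulation ratio R = 1/(1−f) ≈ 2.21441.
Loading dose to hit Cmax,ss on first dose: D_load = D_maint·R ≈ 1516 × 2.21441 ≈ 3357.05 mg.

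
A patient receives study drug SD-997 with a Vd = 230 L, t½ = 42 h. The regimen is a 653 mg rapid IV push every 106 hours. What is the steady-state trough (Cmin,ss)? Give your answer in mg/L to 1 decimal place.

0.6 mg/L

k = ln2/t½ = ln2/42 ≈ 0.016504 h⁻¹; fraction remaining f = e^(−kτ) = e^(−0.016504×106) ≈ 0.1739.
Accumulation ratio R = 1/(1 − f) ≈ 1/0.8261 ≈ 1.2105.
Each bolus raises the concentration by D/Vd = 653/230 ≈ 2.839 mg/L.
Cmax,ss = C₀/(1 − f) ≈ 2.839/0.8261 ≈ 3.437 mg/L.
Steady-state trough Cmin,ss = Cmax,ss·f ≈ 3.437 × 0.1739 ≈ 0.598 mg/L.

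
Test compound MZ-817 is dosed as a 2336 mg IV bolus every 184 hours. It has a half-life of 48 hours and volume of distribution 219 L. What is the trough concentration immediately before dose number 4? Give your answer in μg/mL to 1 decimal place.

0.8 μg/mL

f = (1/2)^(τ/t½) = (1/2)^(184/48) ≈ 0.0702.
C₀ = D/Vd = 2336/219 ≈ 10.667 μg/mL.
Before the 4th dose, 3 doses have been given. Superposition: Cmin = C₀·(f + f² + … + f^3).
≈ 10.667 × (0.0702 + 0.0049 + 0.0003) ≈ 10.667 × 0.0754 ≈ 0.804 μg/mL.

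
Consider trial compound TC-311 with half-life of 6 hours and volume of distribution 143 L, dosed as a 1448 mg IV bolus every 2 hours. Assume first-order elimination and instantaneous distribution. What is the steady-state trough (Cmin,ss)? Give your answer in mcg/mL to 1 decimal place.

39.0 mcg/mL

τ/t½ = 2/6 ≈ 0.33333, so fraction remaining f = (1/2)^(2/6) ≈ 0.7937.
Single-dose peak C₀ = D/Vd = 1448/143 ≈ 10.126 mcg/mL.
Steady-state trough Cmin,ss = C₀·f/(1−f) ≈ 10.126 × 0.7937/0.2063 ≈ 38.958 mcg/mL.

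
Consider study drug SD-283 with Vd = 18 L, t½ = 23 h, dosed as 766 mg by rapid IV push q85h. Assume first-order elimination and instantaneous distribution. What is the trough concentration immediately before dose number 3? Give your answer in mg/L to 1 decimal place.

3.5 mg/L

f = (1/2)^(τ/t½) = (1/2)^(85/23) ≈ 0.0772.
C₀ = D/Vd = 766/18 ≈ 42.556 mg/L.
Before the 3rd dose, 2 doses have been given. Superposition: Cmin = C₀·(f + f²).
≈ 42.556 × (0.0772 + 0.0060) ≈ 42.556 × 0.0832 ≈ 3.541 mg/L.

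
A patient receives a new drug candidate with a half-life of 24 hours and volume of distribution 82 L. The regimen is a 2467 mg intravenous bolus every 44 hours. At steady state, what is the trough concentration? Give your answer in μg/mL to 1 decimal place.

Over one 44-h interval, 44/24 ≈ 1.8333 half-lives elapse, leaving f ≈ 0.2806 of each dose.
Single-dose peak C₀ = D/Vd = 2467/82 ≈ 30.085 μg/mL.
Steady-state trough Cmin,ss = C₀·f/(1−f) ≈ 30.085 × 0.2806/0.7194 ≈ 11.735 μg/mL.

11.7 μg/mL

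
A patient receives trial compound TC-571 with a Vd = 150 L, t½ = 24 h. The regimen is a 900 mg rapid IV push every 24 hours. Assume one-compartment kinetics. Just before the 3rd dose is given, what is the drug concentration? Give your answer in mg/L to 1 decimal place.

f = (1/2)^(τ/t½) = (1/2)^(24/24) ≈ 0.5000.
C₀ = D/Vd = 900/150 ≈ 6.000 mg/L.
Before the 3rd dose, 2 doses have been given. Superposition: Cmin = C₀·(f + f²).
≈ 6.000 × (0.5000 + 0.2500) ≈ 6.000 × 0.7500 ≈ 4.500 mg/L.

4.5 mg/L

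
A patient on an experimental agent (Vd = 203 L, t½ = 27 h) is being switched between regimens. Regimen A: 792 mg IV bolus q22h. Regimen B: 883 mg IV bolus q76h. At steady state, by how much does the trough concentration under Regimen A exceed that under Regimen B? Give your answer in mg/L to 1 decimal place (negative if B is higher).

4.4 mg/L

Regimen A: f = (1/2)^(22/27) ≈ 0.5685; Cmin,ss = (792/203)·f/(1−f) ≈ 5.140 mg/L.
Regimen B: f = (1/2)^(76/27) ≈ 0.1421; Cmin,ss = (883/203)·f/(1−f) ≈ 0.720 mg/L.
Difference ≈ 5.140 − 0.720 ≈ 4.420 mg/L.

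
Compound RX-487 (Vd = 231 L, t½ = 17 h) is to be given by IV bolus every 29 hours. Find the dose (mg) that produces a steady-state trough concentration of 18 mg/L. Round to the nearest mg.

9407 mg

τ/t½ = 29/17 ≈ 1.7059, so f = (1/2)^(29/17) ≈ 0.306534.
Cmin,ss = (D/Vd)·f/(1−f), so D = Cmin,ss·Vd·(1−f)/f.
D = 18 × 231 × (1−f)/f ≈ 18 × 231 × 2.26228 ≈ 9406.56 mg.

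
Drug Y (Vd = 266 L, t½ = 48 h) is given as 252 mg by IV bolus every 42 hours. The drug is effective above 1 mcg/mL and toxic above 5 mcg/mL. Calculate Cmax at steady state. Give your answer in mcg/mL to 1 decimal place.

2.1 mcg/mL

Over one 42-h interval, 42/48 ≈ 0.875 half-lives elapse, leaving f ≈ 0.5453 of each dose.
At steady state, accumulation factor R = 1/(1 − e^(−kτ)) ≈ 2.1993.
Each bolus raises the concentration by D/Vd = 252/266 ≈ 0.947 mcg/mL.
Steady-state peak Cmax,ss = C₀·R ≈ 0.947 × 2.1993 ≈ 2.083 mcg/mL.
Peak 2.1 mcg/mL vs MTC 5 mcg/mL: below toxic threshold.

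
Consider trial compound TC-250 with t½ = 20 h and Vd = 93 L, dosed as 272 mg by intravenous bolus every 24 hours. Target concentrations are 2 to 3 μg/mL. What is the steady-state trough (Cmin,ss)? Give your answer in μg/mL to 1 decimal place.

τ/t½ = 24/20 ≈ 1.2, so fraction remaining f = (1/2)^(24/20) ≈ 0.4353.
At steady state, accumulation factor R = 1/(1 − e^(−kτ)) ≈ 1.7709.
Each bolus raises the concentration by D/Vd = 272/93 ≈ 2.925 μg/mL.
Cmax,ss = C₀/(1 − f) ≈ 2.925/0.5647 ≈ 5.180 μg/mL.
One interval later, Cmin,ss = Cmax,ss·e^(−kτ) ≈ 5.180 × 0.4353 ≈ 2.255 μg/mL.
Trough 2.3 μg/mL vs MEC 2 μg/mL: adequate.

2.3 μg/mL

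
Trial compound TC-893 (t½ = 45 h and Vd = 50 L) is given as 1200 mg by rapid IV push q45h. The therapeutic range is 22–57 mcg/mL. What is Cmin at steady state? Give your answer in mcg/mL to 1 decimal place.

24.0 mcg/mL

τ = 45 h = 1 half-life, so f = (1/2)^1 = 0.5.
At steady state, R = 1/(1 − 0.5) = 2/1.
Single-dose peak C₀ = D/Vd = 1200/50 = 24 mcg/mL.
Steady-state peak Cmax,ss = C₀·R = 24 × 2/1 ≈ 48.000 mcg/mL.
Steady-state trough Cmin,ss = Cmax,ss·f ≈ 48.000 × 0.5 ≈ 24.000 mcg/mL.
Trough 24.0 mcg/mL vs MEC 22 mcg/mL: adequate.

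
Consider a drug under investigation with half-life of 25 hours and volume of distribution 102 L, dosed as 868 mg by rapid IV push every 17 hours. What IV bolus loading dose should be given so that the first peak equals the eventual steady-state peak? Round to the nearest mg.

2310 mg

f = (1/2)^(17/25) ≈ 0.624165; accumulation ratio R = 1/(1−f) ≈ 2.66074.
Loading dose to hit Cmax,ss on first dose: D_load = D_maint·R ≈ 868 × 2.66074 ≈ 2309.52 mg.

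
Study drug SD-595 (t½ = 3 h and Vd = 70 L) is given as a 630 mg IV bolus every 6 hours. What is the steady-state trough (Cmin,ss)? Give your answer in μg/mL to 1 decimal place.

τ = 6 h = 2 half-lives, so f = (1/2)^2 = 0.25.
At steady state, R = 1/(1 − 0.25) = 4/3.
Single-dose peak C₀ = D/Vd = 630/70 = 9 μg/mL.
Steady-state peak Cmax,ss = C₀·R = 9 × 4/3 ≈ 12.000 μg/mL.
Steady-state trough Cmin,ss = Cmax,ss·f ≈ 12.000 × 0.25 ≈ 3.000 μg/mL.

3.0 μg/mL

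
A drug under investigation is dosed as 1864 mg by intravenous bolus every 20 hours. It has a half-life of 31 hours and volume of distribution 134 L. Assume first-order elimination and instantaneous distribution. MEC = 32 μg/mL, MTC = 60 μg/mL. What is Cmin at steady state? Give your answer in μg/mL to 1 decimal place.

k = ln2/t½ = ln2/31 ≈ 0.022360 h⁻¹; fraction remaining f = e^(−kτ) = e^(−0.022360×20) ≈ 0.6394.
Accumulation ratio R = 1/(1 − f) ≈ 1/0.3606 ≈ 2.7732.
Each bolus raises the concentration by D/Vd = 1864/134 ≈ 13.910 μg/mL.
Steady-state peak Cmax,ss = C₀·R ≈ 13.910 × 2.7732 ≈ 38.575 μg/mL.
Steady-state trough Cmin,ss = Cmax,ss·f ≈ 38.575 × 0.6394 ≈ 24.665 μg/mL.
Trough 24.7 μg/mL vs MEC 32 μg/mL: subtherapeutic.

24.7 μg/mL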